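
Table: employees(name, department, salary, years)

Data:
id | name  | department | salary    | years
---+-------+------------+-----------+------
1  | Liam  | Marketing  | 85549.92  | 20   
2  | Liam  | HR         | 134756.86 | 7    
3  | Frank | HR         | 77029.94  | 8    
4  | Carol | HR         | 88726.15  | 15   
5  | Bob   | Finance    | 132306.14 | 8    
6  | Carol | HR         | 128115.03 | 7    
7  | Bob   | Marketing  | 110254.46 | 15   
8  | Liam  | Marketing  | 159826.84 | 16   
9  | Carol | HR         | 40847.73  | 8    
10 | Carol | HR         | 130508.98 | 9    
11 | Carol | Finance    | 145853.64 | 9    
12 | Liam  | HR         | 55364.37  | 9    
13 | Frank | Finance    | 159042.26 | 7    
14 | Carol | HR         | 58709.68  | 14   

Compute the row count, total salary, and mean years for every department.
SELECT department,
       COUNT(*) as cnt,
       SUM(salary) as total_salary,
       AVG(years) as avg_years
FROM employees
GROUP BY department

Result:
  Finance: 3 records, 437202.04 total salary, 8.00 avg years
  HR: 8 records, 714058.74 total salary, 9.63 avg years
  Marketing: 3 records, 355631.22 total salary, 17.00 avg years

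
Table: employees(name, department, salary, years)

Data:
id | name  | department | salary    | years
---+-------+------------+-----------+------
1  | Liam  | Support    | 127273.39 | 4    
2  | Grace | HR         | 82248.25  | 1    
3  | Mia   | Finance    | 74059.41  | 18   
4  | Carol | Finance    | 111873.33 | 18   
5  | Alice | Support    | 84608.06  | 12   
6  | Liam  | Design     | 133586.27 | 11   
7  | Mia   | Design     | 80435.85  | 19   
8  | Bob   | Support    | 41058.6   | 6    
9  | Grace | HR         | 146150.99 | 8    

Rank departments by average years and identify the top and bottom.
SELECT department, AVG(years)
FROM employees
GROUP BY department
ORDER BY AVG(years)

All groups:
  HR: 4.50
  Support: 7.33
  Design: 15.00
  Finance: 18.00

Highest: Finance (18.00)
Lowest: HR (4.50)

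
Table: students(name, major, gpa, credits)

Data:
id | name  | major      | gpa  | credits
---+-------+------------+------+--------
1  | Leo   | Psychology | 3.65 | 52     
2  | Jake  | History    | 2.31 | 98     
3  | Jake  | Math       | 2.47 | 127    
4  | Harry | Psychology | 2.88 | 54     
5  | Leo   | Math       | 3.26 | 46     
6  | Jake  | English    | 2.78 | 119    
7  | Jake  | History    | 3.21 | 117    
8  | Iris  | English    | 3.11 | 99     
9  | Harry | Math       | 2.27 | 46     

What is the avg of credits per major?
SELECT major, AVG(credits) as result
FROM students
GROUP BY major

Result:
  English: 109.00
  History: 107.50
  Math: 73.00
  Psychology: 53.00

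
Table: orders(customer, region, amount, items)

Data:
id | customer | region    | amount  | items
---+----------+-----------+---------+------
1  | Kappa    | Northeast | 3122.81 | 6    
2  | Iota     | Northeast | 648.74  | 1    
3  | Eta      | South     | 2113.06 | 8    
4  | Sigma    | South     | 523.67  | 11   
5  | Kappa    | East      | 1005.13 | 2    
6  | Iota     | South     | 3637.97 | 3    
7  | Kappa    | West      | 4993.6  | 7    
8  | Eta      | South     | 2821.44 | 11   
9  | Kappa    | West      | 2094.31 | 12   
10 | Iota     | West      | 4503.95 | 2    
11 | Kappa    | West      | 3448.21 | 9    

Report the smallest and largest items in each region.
SELECT region, MIN(items), MAX(items)
FROM orders
GROUP BY region

Result:
  East: min=2, max=2
  Northeast: min=1, max=6
  South: min=3, max=11
  West: min=2, max=12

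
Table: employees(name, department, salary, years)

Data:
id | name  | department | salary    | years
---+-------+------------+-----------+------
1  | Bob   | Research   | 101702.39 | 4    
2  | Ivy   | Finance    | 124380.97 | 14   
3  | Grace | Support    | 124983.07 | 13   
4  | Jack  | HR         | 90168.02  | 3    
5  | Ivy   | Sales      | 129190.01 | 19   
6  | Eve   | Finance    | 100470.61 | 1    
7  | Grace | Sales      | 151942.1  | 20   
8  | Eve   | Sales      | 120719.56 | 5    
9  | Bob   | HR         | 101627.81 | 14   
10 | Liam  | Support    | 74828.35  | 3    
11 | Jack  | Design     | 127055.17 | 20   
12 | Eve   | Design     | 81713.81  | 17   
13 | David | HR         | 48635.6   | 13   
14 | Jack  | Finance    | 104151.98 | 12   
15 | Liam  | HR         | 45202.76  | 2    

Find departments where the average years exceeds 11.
SELECT department, AVG(years)
FROM employees
GROUP BY department
HAVING AVG(years) > 11

Result:
  Design: avg=18.50
  Sales: avg=14.67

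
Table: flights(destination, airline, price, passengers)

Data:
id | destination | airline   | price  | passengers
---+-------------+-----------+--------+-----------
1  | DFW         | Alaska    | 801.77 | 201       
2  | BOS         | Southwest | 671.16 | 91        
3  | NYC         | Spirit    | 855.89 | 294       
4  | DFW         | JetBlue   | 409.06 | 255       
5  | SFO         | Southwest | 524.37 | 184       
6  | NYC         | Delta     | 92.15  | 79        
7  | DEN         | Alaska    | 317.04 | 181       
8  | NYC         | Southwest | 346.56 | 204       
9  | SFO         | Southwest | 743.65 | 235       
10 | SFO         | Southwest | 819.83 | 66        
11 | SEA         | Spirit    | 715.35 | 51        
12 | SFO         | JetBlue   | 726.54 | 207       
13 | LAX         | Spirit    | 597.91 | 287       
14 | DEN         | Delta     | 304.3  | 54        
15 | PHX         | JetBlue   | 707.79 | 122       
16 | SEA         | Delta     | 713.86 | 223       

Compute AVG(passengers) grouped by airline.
SELECT airline, AVG(passengers) as result
FROM flights
GROUP BY airline

Result:
  Alaska: 191.00
  Delta: 118.67
  JetBlue: 194.67
  Southwest: 156.00
  Spirit: 210.67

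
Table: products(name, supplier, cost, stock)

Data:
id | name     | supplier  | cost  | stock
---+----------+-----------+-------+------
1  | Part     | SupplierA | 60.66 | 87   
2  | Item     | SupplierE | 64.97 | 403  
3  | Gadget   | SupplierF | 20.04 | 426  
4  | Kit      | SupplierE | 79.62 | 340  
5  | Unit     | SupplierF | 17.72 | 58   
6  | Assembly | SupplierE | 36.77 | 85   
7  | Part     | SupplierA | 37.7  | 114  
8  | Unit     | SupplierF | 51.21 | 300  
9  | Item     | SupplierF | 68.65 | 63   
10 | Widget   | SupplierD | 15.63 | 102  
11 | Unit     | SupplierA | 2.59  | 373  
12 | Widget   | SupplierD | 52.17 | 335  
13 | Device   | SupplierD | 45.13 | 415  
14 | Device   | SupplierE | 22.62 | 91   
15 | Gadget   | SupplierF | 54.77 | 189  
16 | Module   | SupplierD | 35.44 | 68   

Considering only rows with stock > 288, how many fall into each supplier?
SELECT supplier, COUNT(*)
FROM products
WHERE stock > 288
GROUP BY supplier

Note: WHERE filters rows before grouping.

Result:
  SupplierA: 1
  SupplierD: 2
  SupplierE: 2
  SupplierF: 2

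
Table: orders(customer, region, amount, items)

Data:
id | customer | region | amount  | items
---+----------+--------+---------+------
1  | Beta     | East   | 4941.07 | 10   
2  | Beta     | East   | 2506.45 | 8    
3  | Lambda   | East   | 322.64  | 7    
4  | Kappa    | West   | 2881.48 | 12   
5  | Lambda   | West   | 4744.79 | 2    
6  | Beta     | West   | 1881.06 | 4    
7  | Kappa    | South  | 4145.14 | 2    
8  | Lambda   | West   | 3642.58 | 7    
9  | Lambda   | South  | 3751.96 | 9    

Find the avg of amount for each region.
SELECT region, AVG(amount) as result
FROM orders
GROUP BY region

Result:
  East: 2590.05
  South: 3948.55
  West: 3287.48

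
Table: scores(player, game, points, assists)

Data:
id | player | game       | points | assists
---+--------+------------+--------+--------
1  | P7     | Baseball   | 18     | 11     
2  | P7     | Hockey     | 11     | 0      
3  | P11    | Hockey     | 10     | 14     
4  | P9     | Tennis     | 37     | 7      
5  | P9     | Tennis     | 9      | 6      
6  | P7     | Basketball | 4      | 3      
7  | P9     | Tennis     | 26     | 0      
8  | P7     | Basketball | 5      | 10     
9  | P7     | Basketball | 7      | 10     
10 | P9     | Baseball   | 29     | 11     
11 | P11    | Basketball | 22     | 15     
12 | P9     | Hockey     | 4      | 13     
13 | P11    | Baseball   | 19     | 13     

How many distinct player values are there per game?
SELECT game, COUNT(DISTINCT player)
FROM scores
GROUP BY game

Result:
  Baseball: 3 distinct
  Basketball: 2 distinct
  Hockey: 3 distinct
  Tennis: 1 distinct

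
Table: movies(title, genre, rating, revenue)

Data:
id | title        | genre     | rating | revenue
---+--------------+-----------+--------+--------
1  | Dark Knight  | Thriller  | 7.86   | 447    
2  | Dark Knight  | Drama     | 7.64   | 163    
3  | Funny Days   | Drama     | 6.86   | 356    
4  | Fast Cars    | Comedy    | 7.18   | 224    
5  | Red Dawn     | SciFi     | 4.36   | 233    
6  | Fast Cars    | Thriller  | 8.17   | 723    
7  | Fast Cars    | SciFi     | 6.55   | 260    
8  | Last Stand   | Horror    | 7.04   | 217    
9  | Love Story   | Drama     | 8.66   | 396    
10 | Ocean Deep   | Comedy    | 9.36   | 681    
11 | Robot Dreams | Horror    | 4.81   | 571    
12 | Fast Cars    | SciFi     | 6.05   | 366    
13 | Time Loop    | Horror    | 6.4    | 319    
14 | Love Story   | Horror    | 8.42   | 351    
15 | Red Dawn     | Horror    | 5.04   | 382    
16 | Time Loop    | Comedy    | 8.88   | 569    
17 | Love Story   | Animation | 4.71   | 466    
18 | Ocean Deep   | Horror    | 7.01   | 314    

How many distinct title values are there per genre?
SELECT genre, COUNT(DISTINCT title)
FROM movies
GROUP BY genre

Result:
  Animation: 1 distinct
  Comedy: 3 distinct
  Drama: 3 distinct
  Horror: 6 distinct
  SciFi: 2 distinct
  Thriller: 2 distinct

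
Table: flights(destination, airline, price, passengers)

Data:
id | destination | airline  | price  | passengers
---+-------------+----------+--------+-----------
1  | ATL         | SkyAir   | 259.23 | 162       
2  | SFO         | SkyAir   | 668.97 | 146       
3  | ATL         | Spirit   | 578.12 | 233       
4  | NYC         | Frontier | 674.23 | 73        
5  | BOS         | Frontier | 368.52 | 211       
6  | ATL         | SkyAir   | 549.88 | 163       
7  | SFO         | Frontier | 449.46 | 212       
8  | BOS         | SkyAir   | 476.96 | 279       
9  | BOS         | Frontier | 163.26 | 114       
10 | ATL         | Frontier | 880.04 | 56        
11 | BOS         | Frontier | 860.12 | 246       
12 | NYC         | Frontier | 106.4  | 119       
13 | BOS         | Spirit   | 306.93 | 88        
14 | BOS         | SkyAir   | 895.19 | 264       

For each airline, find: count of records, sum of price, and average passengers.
SELECT airline,
       COUNT(*) as cnt,
       SUM(price) as total_price,
       AVG(passengers) as avg_passengers
FROM flights
GROUP BY airline

Result:
  Frontier: 7 records, 3502.03 total price, 147.29 avg passengers
  SkyAir: 5 records, 2850.23 total price, 202.80 avg passengers
  Spirit: 2 records, 885.05 total price, 160.50 avg passengers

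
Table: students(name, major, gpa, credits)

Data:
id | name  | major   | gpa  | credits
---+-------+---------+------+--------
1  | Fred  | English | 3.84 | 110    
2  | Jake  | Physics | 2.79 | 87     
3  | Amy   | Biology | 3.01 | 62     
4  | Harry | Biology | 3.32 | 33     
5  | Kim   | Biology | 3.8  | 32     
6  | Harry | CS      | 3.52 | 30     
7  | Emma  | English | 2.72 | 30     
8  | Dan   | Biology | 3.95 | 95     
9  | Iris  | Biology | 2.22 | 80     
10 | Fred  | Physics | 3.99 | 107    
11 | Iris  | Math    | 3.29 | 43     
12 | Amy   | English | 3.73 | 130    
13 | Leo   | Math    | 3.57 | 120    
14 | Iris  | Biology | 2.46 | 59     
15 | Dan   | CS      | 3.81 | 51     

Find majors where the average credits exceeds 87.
SELECT major, AVG(credits)
FROM students
GROUP BY major
HAVING AVG(credits) > 87

Result:
  English: avg=90.00
  Physics: avg=97.00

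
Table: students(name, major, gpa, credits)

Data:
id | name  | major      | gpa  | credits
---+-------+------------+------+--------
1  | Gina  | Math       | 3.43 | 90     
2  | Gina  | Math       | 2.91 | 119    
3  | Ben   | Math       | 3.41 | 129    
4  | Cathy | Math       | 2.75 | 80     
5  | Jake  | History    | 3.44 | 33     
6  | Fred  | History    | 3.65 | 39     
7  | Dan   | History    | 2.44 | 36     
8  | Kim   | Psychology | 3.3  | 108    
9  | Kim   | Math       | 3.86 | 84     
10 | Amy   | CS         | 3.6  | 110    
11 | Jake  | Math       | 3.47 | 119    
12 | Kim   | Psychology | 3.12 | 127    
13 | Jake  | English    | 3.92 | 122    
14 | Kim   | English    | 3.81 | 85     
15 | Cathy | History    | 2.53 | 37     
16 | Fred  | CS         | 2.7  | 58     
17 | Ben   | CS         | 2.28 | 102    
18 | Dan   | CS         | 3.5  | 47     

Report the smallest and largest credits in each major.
SELECT major, MIN(credits), MAX(credits)
FROM students
GROUP BY major

Result:
  CS: min=47, max=110
  English: min=85, max=122
  History: min=33, max=39
  Math: min=80, max=129
  Psychology: min=108, max=127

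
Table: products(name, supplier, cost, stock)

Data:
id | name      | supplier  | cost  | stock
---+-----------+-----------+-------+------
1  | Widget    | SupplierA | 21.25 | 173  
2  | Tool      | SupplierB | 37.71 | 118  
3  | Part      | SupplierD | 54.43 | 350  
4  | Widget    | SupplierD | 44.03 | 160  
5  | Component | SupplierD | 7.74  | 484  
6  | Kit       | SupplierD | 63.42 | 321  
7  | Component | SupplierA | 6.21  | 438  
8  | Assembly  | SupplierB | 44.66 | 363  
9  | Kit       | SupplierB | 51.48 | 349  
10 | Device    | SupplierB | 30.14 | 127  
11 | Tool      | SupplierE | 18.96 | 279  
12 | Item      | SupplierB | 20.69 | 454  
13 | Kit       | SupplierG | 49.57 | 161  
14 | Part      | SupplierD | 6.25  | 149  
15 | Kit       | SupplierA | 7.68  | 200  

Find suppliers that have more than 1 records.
SELECT supplier, COUNT(*) as cnt
FROM products
GROUP BY supplier
HAVING COUNT(*) > 1

Result:
  SupplierA: 3
  SupplierB: 5
  SupplierD: 5

Note: HAVING filters groups after aggregation, WHERE filters rows before.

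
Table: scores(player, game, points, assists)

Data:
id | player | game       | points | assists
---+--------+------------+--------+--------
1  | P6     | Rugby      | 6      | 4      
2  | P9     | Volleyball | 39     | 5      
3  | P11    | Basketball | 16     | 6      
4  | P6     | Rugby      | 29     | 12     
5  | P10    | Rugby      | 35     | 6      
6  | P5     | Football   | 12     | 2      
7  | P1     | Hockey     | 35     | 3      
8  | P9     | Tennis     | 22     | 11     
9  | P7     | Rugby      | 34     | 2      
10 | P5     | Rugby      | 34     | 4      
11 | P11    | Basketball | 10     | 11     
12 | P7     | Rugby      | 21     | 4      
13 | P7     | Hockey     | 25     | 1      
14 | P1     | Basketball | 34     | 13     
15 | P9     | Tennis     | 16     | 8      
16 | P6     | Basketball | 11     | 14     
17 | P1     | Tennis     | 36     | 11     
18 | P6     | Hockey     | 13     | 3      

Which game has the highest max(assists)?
SELECT game, MAX(assists) as val
FROM scores
GROUP BY game
ORDER BY val DESC
LIMIT 1

Result: Basketball with max(assists) = 14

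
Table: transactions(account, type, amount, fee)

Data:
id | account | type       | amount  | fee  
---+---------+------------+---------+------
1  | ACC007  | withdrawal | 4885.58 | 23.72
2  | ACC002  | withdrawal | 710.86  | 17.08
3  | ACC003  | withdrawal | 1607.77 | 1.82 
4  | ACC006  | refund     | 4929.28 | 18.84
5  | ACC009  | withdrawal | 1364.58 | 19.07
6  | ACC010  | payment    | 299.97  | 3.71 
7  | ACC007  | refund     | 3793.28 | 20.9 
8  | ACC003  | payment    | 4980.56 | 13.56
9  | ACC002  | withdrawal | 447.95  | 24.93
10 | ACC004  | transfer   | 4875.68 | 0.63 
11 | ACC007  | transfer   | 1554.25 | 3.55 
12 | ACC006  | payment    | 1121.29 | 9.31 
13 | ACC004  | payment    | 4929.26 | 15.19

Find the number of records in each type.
SELECT type, COUNT(*) as count
FROM transactions
GROUP BY type

Result:
  payment: 4
  refund: 2
  transfer: 2
  withdrawal: 5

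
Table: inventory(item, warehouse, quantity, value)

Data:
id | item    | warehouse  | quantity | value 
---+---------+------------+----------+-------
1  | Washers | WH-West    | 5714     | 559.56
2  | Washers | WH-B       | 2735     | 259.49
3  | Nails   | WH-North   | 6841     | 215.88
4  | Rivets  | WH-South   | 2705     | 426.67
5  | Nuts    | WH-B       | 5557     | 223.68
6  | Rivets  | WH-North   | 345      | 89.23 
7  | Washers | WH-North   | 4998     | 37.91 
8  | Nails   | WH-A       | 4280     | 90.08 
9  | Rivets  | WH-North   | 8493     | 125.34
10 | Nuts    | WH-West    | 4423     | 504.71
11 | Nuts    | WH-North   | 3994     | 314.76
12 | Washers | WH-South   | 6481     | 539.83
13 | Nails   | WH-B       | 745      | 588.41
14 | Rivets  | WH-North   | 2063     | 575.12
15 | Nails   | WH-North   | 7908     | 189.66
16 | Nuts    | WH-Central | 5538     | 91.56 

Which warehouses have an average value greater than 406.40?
SELECT warehouse, AVG(value)
FROM inventory
GROUP BY warehouse
HAVING AVG(value) > 406.40

Result:
  WH-South: avg=483.25
  WH-West: avg=532.14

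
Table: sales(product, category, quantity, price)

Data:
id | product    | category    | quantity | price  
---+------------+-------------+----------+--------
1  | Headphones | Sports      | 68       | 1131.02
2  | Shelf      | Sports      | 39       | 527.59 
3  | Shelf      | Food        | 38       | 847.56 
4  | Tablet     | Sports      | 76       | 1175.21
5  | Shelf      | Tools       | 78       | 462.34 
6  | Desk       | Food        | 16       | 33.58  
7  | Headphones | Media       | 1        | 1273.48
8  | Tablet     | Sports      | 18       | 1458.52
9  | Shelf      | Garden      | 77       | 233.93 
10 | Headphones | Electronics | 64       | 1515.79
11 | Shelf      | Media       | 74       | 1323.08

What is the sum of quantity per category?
SELECT category, SUM(quantity) as result
FROM sales
GROUP BY category

Result:
  Electronics: 64
  Food: 54
  Garden: 77
  Media: 75
  Sports: 201
  Tools: 78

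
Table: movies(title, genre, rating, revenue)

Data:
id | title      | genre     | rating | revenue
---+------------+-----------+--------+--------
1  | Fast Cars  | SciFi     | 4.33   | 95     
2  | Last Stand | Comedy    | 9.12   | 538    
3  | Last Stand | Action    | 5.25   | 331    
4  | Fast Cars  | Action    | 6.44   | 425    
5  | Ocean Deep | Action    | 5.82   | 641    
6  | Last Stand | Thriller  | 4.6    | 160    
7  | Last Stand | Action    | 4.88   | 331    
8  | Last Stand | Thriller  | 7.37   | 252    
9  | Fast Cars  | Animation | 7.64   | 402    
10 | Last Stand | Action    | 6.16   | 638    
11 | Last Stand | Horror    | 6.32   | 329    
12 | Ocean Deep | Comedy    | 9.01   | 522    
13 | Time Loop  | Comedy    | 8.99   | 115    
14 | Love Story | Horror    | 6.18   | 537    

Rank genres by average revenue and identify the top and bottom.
SELECT genre, AVG(revenue)
FROM movies
GROUP BY genre
ORDER BY AVG(revenue)

All groups:
  SciFi: 95.00
  Thriller: 206.00
  Comedy: 391.67
  Animation: 402.00
  Horror: 433.00
  Action: 473.20

Highest: Action (473.20)
Lowest: SciFi (95.00)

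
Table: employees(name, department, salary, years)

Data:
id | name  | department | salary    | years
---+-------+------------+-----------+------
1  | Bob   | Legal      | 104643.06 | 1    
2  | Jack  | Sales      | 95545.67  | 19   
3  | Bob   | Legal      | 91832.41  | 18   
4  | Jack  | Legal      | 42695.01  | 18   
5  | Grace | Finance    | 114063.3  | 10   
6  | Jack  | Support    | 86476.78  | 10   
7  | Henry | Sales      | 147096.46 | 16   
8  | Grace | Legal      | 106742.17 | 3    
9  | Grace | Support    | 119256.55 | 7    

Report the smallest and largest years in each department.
SELECT department, MIN(years), MAX(years)
FROM employees
GROUP BY department

Result:
  Finance: min=10, max=10
  Legal: min=1, max=18
  Sales: min=16, max=19
  Support: min=7, max=10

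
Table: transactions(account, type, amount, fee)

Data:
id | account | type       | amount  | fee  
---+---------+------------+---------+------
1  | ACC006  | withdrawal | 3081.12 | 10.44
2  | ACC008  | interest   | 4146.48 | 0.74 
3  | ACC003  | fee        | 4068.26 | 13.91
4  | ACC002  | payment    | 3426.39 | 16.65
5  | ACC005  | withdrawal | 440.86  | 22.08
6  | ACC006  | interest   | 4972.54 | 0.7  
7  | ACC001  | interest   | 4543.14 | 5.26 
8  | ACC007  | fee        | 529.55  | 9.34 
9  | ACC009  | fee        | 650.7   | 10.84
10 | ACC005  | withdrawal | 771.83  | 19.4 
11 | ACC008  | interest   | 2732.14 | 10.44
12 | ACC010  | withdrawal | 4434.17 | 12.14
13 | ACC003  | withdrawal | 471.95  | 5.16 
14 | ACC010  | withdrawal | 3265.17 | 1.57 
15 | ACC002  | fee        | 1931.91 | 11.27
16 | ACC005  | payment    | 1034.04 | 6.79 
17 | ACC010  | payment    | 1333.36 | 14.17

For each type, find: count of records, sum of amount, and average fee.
SELECT type,
       COUNT(*) as cnt,
       SUM(amount) as total_amount,
       AVG(fee) as avg_fee
FROM transactions
GROUP BY type

Result:
  fee: 4 records, 7180.42 total amount, 11.34 avg fee
  interest: 4 records, 16394.30 total amount, 4.29 avg fee
  payment: 3 records, 5793.79 total amount, 12.54 avg fee
  withdrawal: 6 records, 12465.10 total amount, 11.80 avg fee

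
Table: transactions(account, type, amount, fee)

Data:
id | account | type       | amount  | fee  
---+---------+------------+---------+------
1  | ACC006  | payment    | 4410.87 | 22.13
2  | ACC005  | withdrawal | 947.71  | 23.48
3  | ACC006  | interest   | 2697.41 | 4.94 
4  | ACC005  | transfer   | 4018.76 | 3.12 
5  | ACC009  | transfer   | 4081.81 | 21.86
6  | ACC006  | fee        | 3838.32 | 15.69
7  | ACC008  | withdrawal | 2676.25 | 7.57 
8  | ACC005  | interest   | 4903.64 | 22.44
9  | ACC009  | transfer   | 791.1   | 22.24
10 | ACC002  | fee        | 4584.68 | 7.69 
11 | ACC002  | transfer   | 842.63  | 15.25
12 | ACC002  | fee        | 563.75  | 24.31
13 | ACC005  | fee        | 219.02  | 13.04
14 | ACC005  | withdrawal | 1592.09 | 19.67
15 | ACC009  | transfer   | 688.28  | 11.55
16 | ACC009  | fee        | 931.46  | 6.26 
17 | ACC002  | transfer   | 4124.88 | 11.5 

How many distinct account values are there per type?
SELECT type, COUNT(DISTINCT account)
FROM transactions
GROUP BY type

Result:
  fee: 4 distinct
  interest: 2 distinct
  payment: 1 distinct
  transfer: 3 distinct
  withdrawal: 2 distinct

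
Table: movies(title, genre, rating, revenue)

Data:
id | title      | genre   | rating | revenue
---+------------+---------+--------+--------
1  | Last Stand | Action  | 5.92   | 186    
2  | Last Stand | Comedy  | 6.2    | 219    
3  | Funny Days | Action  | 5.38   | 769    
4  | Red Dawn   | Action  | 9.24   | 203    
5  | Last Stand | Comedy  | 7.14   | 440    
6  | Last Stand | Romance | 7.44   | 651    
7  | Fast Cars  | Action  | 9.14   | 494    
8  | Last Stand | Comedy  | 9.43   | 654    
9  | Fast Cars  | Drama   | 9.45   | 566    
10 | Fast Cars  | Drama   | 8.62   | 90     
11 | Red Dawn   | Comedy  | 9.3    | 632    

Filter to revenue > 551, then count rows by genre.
SELECT genre, COUNT(*)
FROM movies
WHERE revenue > 551
GROUP BY genre

Note: WHERE filters rows before grouping.

Result:
  Action: 1
  Comedy: 2
  Drama: 1
  Romance: 1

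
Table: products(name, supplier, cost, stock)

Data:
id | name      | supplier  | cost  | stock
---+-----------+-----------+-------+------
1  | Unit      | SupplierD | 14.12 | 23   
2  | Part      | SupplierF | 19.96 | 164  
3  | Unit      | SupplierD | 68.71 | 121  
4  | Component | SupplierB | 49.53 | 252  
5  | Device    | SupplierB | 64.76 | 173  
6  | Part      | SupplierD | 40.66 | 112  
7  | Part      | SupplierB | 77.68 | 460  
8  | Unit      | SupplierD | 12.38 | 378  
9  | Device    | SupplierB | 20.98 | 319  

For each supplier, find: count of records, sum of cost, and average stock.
SELECT supplier,
       COUNT(*) as cnt,
       SUM(cost) as total_cost,
       AVG(stock) as avg_stock
FROM products
GROUP BY supplier

Result:
  SupplierB: 4 records, 212.95 total cost, 301.00 avg stock
  SupplierD: 4 records, 135.87 total cost, 158.50 avg stock
  SupplierF: 1 records, 19.96 total cost, 164.00 avg stock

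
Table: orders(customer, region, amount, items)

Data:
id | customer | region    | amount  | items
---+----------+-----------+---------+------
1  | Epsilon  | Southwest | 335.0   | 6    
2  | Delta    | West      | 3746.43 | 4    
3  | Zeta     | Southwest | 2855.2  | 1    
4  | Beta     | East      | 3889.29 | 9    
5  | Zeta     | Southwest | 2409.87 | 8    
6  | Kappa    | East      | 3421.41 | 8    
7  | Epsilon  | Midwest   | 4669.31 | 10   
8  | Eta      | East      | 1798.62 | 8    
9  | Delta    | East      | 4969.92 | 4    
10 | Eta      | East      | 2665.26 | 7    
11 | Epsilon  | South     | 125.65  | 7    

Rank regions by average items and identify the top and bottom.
SELECT region, AVG(items)
FROM orders
GROUP BY region
ORDER BY AVG(items)

All groups:
  West: 4.00
  Southwest: 5.00
  South: 7.00
  East: 7.20
  Midwest: 10.00

Highest: Midwest (10.00)
Lowest: West (4.00)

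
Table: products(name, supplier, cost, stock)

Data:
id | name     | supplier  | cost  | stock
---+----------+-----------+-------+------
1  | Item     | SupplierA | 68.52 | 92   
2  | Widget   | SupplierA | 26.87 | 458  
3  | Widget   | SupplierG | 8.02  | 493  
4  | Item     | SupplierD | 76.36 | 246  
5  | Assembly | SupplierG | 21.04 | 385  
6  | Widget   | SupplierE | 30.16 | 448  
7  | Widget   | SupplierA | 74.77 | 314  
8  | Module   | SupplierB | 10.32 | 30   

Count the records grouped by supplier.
SELECT supplier, COUNT(*) as count
FROM products
GROUP BY supplier

Result:
  SupplierA: 3
  SupplierB: 1
  SupplierD: 1
  SupplierE: 1
  SupplierG: 2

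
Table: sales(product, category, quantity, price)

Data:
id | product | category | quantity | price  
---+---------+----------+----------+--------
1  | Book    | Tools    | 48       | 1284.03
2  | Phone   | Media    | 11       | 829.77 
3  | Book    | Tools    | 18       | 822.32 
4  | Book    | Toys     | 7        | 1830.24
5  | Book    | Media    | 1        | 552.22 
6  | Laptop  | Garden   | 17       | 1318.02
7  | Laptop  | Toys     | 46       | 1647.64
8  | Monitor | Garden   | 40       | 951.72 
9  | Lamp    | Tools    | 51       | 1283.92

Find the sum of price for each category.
SELECT category, SUM(price) as result
FROM sales
GROUP BY category

Result:
  Garden: 2269.74
  Media: 1381.99
  Tools: 3390.27
  Toys: 3477.88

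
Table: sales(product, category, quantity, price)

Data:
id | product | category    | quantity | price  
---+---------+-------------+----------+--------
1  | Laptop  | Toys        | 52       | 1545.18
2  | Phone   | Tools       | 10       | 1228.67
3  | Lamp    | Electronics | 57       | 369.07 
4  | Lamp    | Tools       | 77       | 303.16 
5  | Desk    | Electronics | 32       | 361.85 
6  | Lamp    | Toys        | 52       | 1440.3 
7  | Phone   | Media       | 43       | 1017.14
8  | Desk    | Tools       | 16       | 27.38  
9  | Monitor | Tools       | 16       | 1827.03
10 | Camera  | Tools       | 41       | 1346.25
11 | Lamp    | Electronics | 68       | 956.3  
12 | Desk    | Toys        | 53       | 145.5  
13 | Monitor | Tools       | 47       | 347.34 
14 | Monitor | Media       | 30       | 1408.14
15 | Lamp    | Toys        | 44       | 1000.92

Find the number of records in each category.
SELECT category, COUNT(*) as count
FROM sales
GROUP BY category

Result:
  Electronics: 3
  Media: 2
  Tools: 6
  Toys: 4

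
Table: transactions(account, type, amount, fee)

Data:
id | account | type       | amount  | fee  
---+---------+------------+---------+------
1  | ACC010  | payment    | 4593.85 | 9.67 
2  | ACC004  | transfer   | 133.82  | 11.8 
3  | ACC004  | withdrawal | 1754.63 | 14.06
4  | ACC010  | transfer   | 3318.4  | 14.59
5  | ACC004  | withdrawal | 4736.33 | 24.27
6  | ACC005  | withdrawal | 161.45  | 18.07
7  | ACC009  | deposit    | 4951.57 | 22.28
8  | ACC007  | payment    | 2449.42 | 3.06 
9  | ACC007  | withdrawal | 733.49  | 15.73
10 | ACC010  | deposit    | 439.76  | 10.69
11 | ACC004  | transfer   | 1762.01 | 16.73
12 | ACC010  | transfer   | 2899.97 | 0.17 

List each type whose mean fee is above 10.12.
SELECT type, AVG(fee)
FROM transactions
GROUP BY type
HAVING AVG(fee) > 10.12

Result:
  deposit: avg=16.49
  transfer: avg=10.82
  withdrawal: avg=18.03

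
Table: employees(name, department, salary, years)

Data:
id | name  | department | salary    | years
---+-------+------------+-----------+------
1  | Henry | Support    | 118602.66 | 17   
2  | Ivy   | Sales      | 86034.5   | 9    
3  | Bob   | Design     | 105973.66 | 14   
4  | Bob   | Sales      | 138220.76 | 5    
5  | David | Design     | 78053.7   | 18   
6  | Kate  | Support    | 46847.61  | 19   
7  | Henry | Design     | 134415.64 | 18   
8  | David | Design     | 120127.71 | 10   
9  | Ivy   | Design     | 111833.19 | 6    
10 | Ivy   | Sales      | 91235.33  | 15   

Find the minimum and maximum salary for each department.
SELECT department, MIN(salary), MAX(salary)
FROM employees
GROUP BY department

Result:
  Design: min=78053.70, max=134415.64
  Sales: min=86034.50, max=138220.76
  Support: min=46847.61, max=118602.66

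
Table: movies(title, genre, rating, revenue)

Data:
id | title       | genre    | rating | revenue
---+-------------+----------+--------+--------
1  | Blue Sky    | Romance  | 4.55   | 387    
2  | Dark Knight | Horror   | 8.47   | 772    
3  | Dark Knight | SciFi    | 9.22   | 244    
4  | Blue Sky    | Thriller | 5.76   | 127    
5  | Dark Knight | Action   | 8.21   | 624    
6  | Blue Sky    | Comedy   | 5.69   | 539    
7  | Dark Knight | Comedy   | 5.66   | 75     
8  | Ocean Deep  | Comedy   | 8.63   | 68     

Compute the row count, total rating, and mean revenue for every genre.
SELECT genre,
       COUNT(*) as cnt,
       SUM(rating) as total_rating,
       AVG(revenue) as avg_revenue
FROM movies
GROUP BY genre

Result:
  Action: 1 records, 8.21 total rating, 624.00 avg revenue
  Comedy: 3 records, 19.98 total rating, 227.33 avg revenue
  Horror: 1 records, 8.47 total rating, 772.00 avg revenue
  Romance: 1 records, 4.55 total rating, 387.00 avg revenue
  SciFi: 1 records, 9.22 total rating, 244.00 avg revenue
  Thriller: 1 records, 5.76 total rating, 127.00 avg revenue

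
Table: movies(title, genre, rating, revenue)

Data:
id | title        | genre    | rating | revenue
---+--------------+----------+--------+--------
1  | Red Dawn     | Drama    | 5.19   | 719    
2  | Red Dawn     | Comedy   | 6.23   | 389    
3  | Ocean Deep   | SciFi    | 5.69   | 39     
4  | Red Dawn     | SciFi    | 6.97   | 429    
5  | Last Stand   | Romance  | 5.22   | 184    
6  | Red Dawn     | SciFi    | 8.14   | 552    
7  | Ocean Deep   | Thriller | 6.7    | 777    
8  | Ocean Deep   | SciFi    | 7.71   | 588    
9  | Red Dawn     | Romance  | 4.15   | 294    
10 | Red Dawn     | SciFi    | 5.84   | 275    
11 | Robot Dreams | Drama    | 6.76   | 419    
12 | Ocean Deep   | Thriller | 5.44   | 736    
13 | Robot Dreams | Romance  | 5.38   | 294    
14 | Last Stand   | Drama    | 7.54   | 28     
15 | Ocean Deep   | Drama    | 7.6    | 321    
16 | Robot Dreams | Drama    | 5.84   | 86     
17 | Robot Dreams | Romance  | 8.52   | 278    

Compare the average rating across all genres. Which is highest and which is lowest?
SELECT genre, AVG(rating)
FROM movies
GROUP BY genre
ORDER BY AVG(rating)

All groups:
  Romance: 5.82
  Thriller: 6.07
  Comedy: 6.23
  Drama: 6.59
  SciFi: 6.87

Highest: SciFi (6.87)
Lowest: Romance (5.82)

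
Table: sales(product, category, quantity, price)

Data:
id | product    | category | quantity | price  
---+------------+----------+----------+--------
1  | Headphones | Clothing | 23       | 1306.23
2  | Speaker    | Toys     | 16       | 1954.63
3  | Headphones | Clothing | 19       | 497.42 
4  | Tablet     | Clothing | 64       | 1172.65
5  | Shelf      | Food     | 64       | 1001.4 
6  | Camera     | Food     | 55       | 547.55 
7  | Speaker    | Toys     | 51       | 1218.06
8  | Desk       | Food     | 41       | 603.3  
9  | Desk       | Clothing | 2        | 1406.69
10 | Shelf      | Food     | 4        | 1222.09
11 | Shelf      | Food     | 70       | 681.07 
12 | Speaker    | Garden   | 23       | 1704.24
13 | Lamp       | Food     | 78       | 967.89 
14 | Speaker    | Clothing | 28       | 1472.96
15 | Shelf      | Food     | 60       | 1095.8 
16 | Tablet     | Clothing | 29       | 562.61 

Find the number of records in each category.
SELECT category, COUNT(*) as count
FROM sales
GROUP BY category

Result:
  Clothing: 6
  Food: 7
  Garden: 1
  Toys: 2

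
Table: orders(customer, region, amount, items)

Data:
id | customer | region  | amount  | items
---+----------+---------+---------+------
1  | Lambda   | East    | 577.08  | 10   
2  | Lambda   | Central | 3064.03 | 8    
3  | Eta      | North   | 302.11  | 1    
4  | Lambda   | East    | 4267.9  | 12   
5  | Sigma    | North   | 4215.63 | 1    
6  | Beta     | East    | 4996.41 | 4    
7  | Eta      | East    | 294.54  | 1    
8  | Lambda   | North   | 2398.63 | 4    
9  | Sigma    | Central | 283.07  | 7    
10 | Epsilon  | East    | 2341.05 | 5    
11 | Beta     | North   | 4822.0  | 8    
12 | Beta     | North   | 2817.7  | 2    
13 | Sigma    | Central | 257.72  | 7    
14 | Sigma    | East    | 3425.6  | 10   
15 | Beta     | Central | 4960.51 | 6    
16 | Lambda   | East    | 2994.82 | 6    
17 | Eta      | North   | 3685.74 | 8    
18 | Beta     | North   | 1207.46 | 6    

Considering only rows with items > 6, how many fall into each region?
SELECT region, COUNT(*)
FROM orders
WHERE items > 6
GROUP BY region

Note: WHERE filters rows before grouping.

Result:
  Central: 3
  East: 3
  North: 2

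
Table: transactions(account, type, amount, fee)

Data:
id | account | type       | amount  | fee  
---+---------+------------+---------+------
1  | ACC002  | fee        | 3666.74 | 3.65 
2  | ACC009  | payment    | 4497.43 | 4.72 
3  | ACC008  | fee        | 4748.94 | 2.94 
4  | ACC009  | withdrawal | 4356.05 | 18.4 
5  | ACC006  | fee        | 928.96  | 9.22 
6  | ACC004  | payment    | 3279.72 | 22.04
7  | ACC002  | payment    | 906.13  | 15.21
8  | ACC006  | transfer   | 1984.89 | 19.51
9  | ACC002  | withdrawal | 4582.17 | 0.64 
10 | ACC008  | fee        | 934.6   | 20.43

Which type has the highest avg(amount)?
SELECT type, AVG(amount) as val
FROM transactions
GROUP BY type
ORDER BY val DESC
LIMIT 1

Result: withdrawal with avg(amount) = 4469.11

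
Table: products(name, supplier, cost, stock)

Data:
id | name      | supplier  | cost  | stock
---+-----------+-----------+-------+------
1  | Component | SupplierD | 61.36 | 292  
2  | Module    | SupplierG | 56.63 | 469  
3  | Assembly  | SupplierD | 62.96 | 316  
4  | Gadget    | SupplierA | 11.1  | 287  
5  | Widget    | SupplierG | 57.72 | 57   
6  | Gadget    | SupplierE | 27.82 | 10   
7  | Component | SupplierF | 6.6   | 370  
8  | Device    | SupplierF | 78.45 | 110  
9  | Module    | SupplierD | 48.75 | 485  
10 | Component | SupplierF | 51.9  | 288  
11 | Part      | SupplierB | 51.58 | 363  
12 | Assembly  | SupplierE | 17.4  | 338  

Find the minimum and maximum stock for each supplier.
SELECT supplier, MIN(stock), MAX(stock)
FROM products
GROUP BY supplier

Result:
  SupplierA: min=287, max=287
  SupplierB: min=363, max=363
  SupplierD: min=292, max=485
  SupplierE: min=10, max=338
  SupplierF: min=110, max=370
  SupplierG: min=57, max=469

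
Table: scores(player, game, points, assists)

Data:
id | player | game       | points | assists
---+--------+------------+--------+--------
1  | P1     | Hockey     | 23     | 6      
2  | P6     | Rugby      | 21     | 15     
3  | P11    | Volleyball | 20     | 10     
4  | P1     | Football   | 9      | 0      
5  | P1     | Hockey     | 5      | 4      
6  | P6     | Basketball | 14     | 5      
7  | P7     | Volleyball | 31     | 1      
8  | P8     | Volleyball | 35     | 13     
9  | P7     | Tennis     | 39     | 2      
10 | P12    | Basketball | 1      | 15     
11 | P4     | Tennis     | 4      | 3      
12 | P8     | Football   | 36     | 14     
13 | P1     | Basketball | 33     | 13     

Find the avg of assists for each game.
SELECT game, AVG(assists) as result
FROM scores
GROUP BY game

Result:
  Basketball: 11.00
  Football: 7.00
  Hockey: 5.00
  Rugby: 15.00
  Tennis: 2.50
  Volleyball: 8.00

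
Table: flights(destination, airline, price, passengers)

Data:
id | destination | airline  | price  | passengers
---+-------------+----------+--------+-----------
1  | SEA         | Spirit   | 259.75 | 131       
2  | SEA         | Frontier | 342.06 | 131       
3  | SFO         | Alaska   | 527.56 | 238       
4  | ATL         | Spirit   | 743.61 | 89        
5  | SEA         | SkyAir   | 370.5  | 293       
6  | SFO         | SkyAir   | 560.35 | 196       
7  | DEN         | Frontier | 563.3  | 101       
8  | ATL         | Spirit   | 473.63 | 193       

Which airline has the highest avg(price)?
SELECT airline, AVG(price) as val
FROM flights
GROUP BY airline
ORDER BY val DESC
LIMIT 1

Result: Alaska with avg(price) = 527.56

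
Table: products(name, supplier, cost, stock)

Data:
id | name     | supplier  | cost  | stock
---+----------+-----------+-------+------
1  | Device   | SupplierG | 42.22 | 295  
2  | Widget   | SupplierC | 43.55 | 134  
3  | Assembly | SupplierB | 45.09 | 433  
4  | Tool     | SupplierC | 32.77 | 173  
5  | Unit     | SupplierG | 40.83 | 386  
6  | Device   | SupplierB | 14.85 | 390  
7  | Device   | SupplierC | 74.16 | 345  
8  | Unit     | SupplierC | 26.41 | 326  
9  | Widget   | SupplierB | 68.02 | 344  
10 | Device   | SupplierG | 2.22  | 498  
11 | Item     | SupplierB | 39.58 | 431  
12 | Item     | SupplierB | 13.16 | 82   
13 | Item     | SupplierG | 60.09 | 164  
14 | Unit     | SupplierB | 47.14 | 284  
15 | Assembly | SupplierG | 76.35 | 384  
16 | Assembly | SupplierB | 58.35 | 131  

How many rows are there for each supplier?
SELECT supplier, COUNT(*) as count
FROM products
GROUP BY supplier

Result:
  SupplierB: 7
  SupplierC: 4
  SupplierG: 5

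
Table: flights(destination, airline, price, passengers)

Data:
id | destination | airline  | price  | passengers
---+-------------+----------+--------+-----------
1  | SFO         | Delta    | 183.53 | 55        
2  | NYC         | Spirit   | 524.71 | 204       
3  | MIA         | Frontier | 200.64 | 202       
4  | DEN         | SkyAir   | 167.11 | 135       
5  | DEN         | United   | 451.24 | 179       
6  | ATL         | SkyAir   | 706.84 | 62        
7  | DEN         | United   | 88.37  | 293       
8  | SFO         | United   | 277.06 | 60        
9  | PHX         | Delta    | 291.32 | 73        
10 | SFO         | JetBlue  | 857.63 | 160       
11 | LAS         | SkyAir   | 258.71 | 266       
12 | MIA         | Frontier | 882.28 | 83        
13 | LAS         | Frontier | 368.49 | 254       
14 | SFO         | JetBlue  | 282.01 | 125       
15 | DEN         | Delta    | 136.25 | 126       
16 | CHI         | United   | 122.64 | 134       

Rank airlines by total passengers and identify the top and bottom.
SELECT airline, SUM(passengers)
FROM flights
GROUP BY airline
ORDER BY SUM(passengers)

All groups:
  Spirit: 204
  Delta: 254
  JetBlue: 285
  SkyAir: 463
  Frontier: 539
  United: 666

Highest: United (666)
Lowest: Spirit (204)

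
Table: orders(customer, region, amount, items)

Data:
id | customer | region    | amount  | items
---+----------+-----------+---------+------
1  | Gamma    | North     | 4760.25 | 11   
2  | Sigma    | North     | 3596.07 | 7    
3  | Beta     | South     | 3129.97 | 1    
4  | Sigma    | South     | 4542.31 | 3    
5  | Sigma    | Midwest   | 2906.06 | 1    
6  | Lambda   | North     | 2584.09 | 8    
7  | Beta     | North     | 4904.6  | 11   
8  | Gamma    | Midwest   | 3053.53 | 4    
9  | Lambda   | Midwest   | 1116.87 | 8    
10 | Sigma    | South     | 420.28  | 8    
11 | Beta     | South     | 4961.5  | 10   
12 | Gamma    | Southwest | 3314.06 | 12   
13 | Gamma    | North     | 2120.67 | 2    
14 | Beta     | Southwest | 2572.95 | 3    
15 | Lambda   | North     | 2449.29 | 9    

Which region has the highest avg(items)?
SELECT region, AVG(items) as val
FROM orders
GROUP BY region
ORDER BY val DESC
LIMIT 1

Result: North with avg(items) = 8.00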